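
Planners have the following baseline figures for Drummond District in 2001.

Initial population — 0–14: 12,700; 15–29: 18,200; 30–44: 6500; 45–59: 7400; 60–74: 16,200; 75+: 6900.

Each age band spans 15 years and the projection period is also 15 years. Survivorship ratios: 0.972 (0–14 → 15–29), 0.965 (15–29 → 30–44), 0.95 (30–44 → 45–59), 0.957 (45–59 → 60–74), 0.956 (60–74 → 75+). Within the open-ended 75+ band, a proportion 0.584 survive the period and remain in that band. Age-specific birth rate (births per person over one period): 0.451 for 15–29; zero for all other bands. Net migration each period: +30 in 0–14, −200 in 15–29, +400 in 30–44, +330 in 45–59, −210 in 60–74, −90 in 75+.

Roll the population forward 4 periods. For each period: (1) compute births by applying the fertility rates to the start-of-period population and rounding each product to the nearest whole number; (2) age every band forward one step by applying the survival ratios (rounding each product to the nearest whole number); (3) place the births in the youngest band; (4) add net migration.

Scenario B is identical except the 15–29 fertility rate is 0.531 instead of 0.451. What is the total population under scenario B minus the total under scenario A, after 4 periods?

4460

(Bands numbered youngest = 1 to oldest = 6.)
— Period 1 —
Births: 18200 × 0.451 = 8208
Band 2: 12700 × 0.972 = 12344
Band 3: 18200 × 0.965 = 17563
Band 4: 6500 × 0.95 = 6175
Band 5: 7400 × 0.957 = 7082
Band 6: 16200 × 0.956 + 6900 × 0.584 = 15487 + 4030 = 19517
Net migration: Band 1 + 30 → 8238; Band 2 − 200 → 12144; Band 3 + 400 → 17963; Band 4 + 330 → 6505; Band 5 − 210 → 6872; Band 6 − 90 → 19427
Population now: 0–14=8238, 15–29=12144, 30–44=17963, 45–59=6505, 60–74=6872, 75+=19427
— Period 2 —
Births: 12144 × 0.451 = 5477
Band 2: 8238 × 0.972 = 8007
Band 3: 12144 × 0.965 = 11719
Band 4: 17963 × 0.95 = 17065
Band 5: 6505 × 0.957 = 6225
Band 6: 6872 × 0.956 + 19427 × 0.584 = 6570 + 11345 = 17915
Net migration: Band 1 + 30 → 5507; Band 2 − 200 → 7807; Band 3 + 400 → 12119; Band 4 + 330 → 17395; Band 5 − 210 → 6015; Band 6 − 90 → 17825
Population now: 0–14=5507, 15–29=7807, 30–44=12119, 45–59=17395, 60–74=6015, 75+=17825
— Period 3 —
Births: 7807 × 0.451 = 3521
Band 2: 5507 × 0.972 = 5353
Band 3: 7807 × 0.965 = 7534
Band 4: 12119 × 0.95 = 11513
Band 5: 17395 × 0.957 = 16647
Band 6: 6015 × 0.956 + 17825 × 0.584 = 5750 + 10410 = 16160
Net migration: Band 1 + 30 → 3551; Band 2 − 200 → 5153; Band 3 + 400 → 7934; Band 4 + 330 → 11843; Band 5 − 210 → 16437; Band 6 − 90 → 16070
Population now: 0–14=3551, 15–29=5153, 30–44=7934, 45–59=11843, 60–74=16437, 75+=16070
— Period 4 —
Births: 5153 × 0.451 = 2324
Band 2: 3551 × 0.972 = 3452
Band 3: 5153 × 0.965 = 4973
Band 4: 7934 × 0.95 = 7537
Band 5: 11843 × 0.957 = 11334
Band 6: 16437 × 0.956 + 16070 × 0.584 = 15714 + 9385 = 25099
Net migration: Band 1 + 30 → 2354; Band 2 − 200 → 3252; Band 3 + 400 → 5373; Band 4 + 330 → 7867; Band 5 − 210 → 11124; Band 6 − 90 → 25009
Population now: 0–14=2354, 15–29=3252, 30–44=5373, 45–59=7867, 60–74=11124, 75+=25009
Scenario A total after 4 periods: 54979
Scenario B projection —
— Period 1 —
Births: 18200 × 0.531 = 9664
Band 2: 12700 × 0.972 = 12344
Band 3: 18200 × 0.965 = 17563
Band 4: 6500 × 0.95 = 6175
Band 5: 7400 × 0.957 = 7082
Band 6: 16200 × 0.956 + 6900 × 0.584 = 15487 + 4030 = 19517
Net migration: Band 1 + 30 → 9694; Band 2 − 200 → 12144; Band 3 + 400 → 17963; Band 4 + 330 → 6505; Band 5 − 210 → 6872; Band 6 − 90 → 19427
Population now: 0–14=9694, 15–29=12144, 30–44=17963, 45–59=6505, 60–74=6872, 75+=19427
— Period 2 —
Births: 12144 × 0.531 = 6448
Band 2: 9694 × 0.972 = 9423
Band 3: 12144 × 0.965 = 11719
Band 4: 17963 × 0.95 = 17065
Band 5: 6505 × 0.957 = 6225
Band 6: 6872 × 0.956 + 19427 × 0.584 = 6570 + 11345 = 17915
Net migration: Band 1 + 30 → 6478; Band 2 − 200 → 9223; Band 3 + 400 → 12119; Band 4 + 330 → 17395; Band 5 − 210 → 6015; Band 6 − 90 → 17825
Population now: 0–14=6478, 15–29=9223, 30–44=12119, 45–59=17395, 60–74=6015, 75+=17825
— Period 3 —
Births: 9223 × 0.531 = 4897
Band 2: 6478 × 0.972 = 6297
Band 3: 9223 × 0.965 = 8900
Band 4: 12119 × 0.95 = 11513
Band 5: 17395 × 0.957 = 16647
Band 6: 6015 × 0.956 + 17825 × 0.584 = 5750 + 10410 = 16160
Net migration: Band 1 + 30 → 4927; Band 2 − 200 → 6097; Band 3 + 400 → 9300; Band 4 + 330 → 11843; Band 5 − 210 → 16437; Band 6 − 90 → 16070
Population now: 0–14=4927, 15–29=6097, 30–44=9300, 45–59=11843, 60–74=16437, 75+=16070
— Period 4 —
Births: 6097 × 0.531 = 3238
Band 2: 4927 × 0.972 = 4789
Band 3: 6097 × 0.965 = 5884
Band 4: 9300 × 0.95 = 8835
Band 5: 11843 × 0.957 = 11334
Band 6: 16437 × 0.956 + 16070 × 0.584 = 15714 + 9385 = 25099
Net migration: Band 1 + 30 → 3268; Band 2 − 200 → 4589; Band 3 + 400 → 6284; Band 4 + 330 → 9165; Band 5 − 210 → 11124; Band 6 − 90 → 25009
Population now: 0–14=3268, 15–29=4589, 30–44=6284, 45–59=9165, 60–74=11124, 75+=25009
Scenario B total after 4 periods: 59439
Difference B − A = 59439 − 54979 = 4460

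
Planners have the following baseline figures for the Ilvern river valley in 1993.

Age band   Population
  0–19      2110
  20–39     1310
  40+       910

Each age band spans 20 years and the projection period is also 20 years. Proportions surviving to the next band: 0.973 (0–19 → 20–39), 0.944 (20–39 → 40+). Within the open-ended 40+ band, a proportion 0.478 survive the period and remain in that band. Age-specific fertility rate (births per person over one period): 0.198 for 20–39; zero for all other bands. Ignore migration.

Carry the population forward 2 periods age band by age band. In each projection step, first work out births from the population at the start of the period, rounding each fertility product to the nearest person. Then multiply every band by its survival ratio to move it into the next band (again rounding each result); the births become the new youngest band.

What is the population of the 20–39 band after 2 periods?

252

— Period 1 —
Births: 1310 × 0.198 = 259
20–39: 2110 × 0.973 = 2053
40+: 1310 × 0.944 + 910 × 0.478 = 1237 + 435 = 1672
End of period: [259, 2053, 1672]
— Period 2 —
Births: 2053 × 0.198 = 406
20–39: 259 × 0.973 = 252
40+: 2053 × 0.944 + 1672 × 0.478 = 1938 + 799 = 2737
End of period: [406, 252, 2737]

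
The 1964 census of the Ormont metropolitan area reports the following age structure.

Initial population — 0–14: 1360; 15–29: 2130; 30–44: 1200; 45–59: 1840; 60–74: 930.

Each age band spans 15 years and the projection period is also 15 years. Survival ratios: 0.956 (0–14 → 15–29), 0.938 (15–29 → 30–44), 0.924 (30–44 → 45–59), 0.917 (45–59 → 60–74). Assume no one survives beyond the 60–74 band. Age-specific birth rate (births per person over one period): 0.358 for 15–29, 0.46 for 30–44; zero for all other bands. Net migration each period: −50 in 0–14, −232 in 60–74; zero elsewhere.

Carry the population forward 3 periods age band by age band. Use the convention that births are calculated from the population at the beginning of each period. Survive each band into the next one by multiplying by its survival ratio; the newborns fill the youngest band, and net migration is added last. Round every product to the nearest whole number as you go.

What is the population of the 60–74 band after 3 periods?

(Bands numbered youngest = 1 to oldest = 5.)
Period 1:
Births: 2130 × 0.358 = 763  |  1200 × 0.46 = 552 ⇒ total 1315
Band 2: 1360 × 0.956 = 1300
Band 3: 2130 × 0.938 = 1998
Band 4: 1200 × 0.924 = 1109
Band 5: 1840 × 0.917 = 1687
Net migration: Band 1 − 50 → 1265; Band 5 − 232 → 1455
End of period: [1265, 1300, 1998, 1109, 1455]
Period 2:
Births: 1300 × 0.358 = 465  |  1998 × 0.46 = 919 ⇒ total 1384
Band 2: 1265 × 0.956 = 1209
Band 3: 1300 × 0.938 = 1219
Band 4: 1998 × 0.924 = 1846
Band 5: 1109 × 0.917 = 1017
Net migration: Band 1 − 50 → 1334; Band 5 − 232 → 785
End of period: [1334, 1209, 1219, 1846, 785]
Period 3:
Births: 1209 × 0.358 = 433  |  1219 × 0.46 = 561 ⇒ total 994
Band 2: 1334 × 0.956 = 1275
Band 3: 1209 × 0.938 = 1134
Band 4: 1219 × 0.924 = 1126
Band 5: 1846 × 0.917 = 1693
Net migration: Band 1 − 50 → 944; Band 5 − 232 → 1461
End of period: [944, 1275, 1134, 1126, 1461]

1461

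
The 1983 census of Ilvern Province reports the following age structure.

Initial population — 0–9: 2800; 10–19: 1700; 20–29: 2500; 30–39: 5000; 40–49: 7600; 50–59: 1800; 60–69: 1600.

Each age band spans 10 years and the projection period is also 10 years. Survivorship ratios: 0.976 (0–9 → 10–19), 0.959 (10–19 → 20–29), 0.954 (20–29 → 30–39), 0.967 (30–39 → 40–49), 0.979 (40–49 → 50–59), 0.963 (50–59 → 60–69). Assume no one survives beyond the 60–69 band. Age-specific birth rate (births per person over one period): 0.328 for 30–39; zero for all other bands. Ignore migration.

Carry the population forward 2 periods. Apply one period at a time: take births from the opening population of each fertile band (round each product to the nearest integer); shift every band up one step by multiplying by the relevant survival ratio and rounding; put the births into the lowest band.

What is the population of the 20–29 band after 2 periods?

2621

(Bands numbered youngest = 1 to oldest = 7.)
After projecting period 1:
Births: 5000 × 0.328 = 1640
Band 2: 2800 × 0.976 = 2733
Band 3: 1700 × 0.959 = 1630
Band 4: 2500 × 0.954 = 2385
Band 5: 5000 × 0.967 = 4835
Band 6: 7600 × 0.979 = 7440
Band 7: 1800 × 0.963 = 1733
Giving 1640 / 2733 / 1630 / 2385 / 4835 / 7440 / 1733.
After projecting period 2:
Births: 2385 × 0.328 = 782
Band 2: 1640 × 0.976 = 1601
Band 3: 2733 × 0.959 = 2621
Band 4: 1630 × 0.954 = 1555
Band 5: 2385 × 0.967 = 2306
Band 6: 4835 × 0.979 = 4733
Band 7: 7440 × 0.963 = 7165
Giving 782 / 1601 / 2621 / 1555 / 2306 / 4733 / 7165.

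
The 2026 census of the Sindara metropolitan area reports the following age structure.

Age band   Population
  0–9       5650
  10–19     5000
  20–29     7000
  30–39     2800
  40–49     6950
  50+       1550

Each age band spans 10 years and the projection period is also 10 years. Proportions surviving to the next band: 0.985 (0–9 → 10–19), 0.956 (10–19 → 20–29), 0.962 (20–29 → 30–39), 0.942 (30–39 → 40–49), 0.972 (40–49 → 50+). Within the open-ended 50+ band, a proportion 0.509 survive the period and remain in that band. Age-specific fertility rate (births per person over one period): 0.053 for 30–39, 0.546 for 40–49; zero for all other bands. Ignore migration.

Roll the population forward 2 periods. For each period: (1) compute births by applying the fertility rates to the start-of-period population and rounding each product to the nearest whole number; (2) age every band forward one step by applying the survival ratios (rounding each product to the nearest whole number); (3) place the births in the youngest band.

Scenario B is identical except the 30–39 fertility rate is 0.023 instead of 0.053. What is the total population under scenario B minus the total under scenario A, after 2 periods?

-285

— Period 1 —
Births: 2800 × 0.053 = 148  |  6950 × 0.546 = 3795 ⇒ total 3943
10–19: 5650 × 0.985 = 5565
20–29: 5000 × 0.956 = 4780
30–39: 7000 × 0.962 = 6734
40–49: 2800 × 0.942 = 2638
50+: 6950 × 0.972 + 1550 × 0.509 = 6755 + 789 = 7544
Population now: 0–9=3943, 10–19=5565, 20–29=4780, 30–39=6734, 40–49=2638, 50+=7544
— Period 2 —
Births: 6734 × 0.053 = 357  |  2638 × 0.546 = 1440 ⇒ total 1797
10–19: 3943 × 0.985 = 3884
20–29: 5565 × 0.956 = 5320
30–39: 4780 × 0.962 = 4598
40–49: 6734 × 0.942 = 6343
50+: 2638 × 0.972 + 7544 × 0.509 = 2564 + 3840 = 6404
Population now: 0–9=1797, 10–19=3884, 20–29=5320, 30–39=4598, 40–49=6343, 50+=6404
Scenario A total after 2 periods: 28346
Scenario B projection —
— Period 1 —
Births: 2800 × 0.023 = 64  |  6950 × 0.546 = 3795 ⇒ total 3859
10–19: 5650 × 0.985 = 5565
20–29: 5000 × 0.956 = 4780
30–39: 7000 × 0.962 = 6734
40–49: 2800 × 0.942 = 2638
50+: 6950 × 0.972 + 1550 × 0.509 = 6755 + 789 = 7544
Population now: 0–9=3859, 10–19=5565, 20–29=4780, 30–39=6734, 40–49=2638, 50+=7544
— Period 2 —
Births: 6734 × 0.023 = 155  |  2638 × 0.546 = 1440 ⇒ total 1595
10–19: 3859 × 0.985 = 3801
20–29: 5565 × 0.956 = 5320
30–39: 4780 × 0.962 = 4598
40–49: 6734 × 0.942 = 6343
50+: 2638 × 0.972 + 7544 × 0.509 = 2564 + 3840 = 6404
Population now: 0–9=1595, 10–19=3801, 20–29=5320, 30–39=4598, 40–49=6343, 50+=6404
Scenario B total after 2 periods: 28061
Difference B − A = 28061 − 28346 = -285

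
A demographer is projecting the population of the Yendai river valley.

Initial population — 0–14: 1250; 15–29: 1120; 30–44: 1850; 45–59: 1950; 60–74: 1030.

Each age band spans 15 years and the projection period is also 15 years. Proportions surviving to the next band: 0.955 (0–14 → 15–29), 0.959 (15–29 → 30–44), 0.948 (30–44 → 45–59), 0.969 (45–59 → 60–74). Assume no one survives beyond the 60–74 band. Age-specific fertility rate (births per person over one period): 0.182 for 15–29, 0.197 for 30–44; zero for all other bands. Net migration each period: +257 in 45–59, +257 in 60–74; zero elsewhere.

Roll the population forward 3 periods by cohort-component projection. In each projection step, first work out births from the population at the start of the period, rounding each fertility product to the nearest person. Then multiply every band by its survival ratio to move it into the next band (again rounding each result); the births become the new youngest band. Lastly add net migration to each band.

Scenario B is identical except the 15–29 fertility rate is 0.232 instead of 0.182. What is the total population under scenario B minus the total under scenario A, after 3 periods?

Numbering the groups 1..5 from youngest to oldest:
Period 1:
Births: 1120 × 0.182 = 204 ; 1850 × 0.197 = 364 — total 568
Group 2: 1250 × 0.955 = 1194
Group 3: 1120 × 0.959 = 1074
Group 4: 1850 × 0.948 = 1754
Group 5: 1950 × 0.969 = 1890
Net migration: Group 4 + 257 → 2011; Group 5 + 257 → 2147
End of period: [568, 1194, 1074, 2011, 2147]
Period 2:
Births: 1194 × 0.182 = 217 ; 1074 × 0.197 = 212 — total 429
Group 2: 568 × 0.955 = 542
Group 3: 1194 × 0.959 = 1145
Group 4: 1074 × 0.948 = 1018
Group 5: 2011 × 0.969 = 1949
Net migration: Group 4 + 257 → 1275; Group 5 + 257 → 2206
End of period: [429, 542, 1145, 1275, 2206]
Period 3:
Births: 542 × 0.182 = 99 ; 1145 × 0.197 = 226 — total 325
Group 2: 429 × 0.955 = 410
Group 3: 542 × 0.959 = 520
Group 4: 1145 × 0.948 = 1085
Group 5: 1275 × 0.969 = 1235
Net migration: Group 4 + 257 → 1342; Group 5 + 257 → 1492
End of period: [325, 410, 520, 1342, 1492]
Scenario A total after 3 periods: 4089
Scenario B projection —
Period 1:
Births: 1120 × 0.232 = 260 ; 1850 × 0.197 = 364 — total 624
Group 2: 1250 × 0.955 = 1194
Group 3: 1120 × 0.959 = 1074
Group 4: 1850 × 0.948 = 1754
Group 5: 1950 × 0.969 = 1890
Net migration: Group 4 + 257 → 2011; Group 5 + 257 → 2147
End of period: [624, 1194, 1074, 2011, 2147]
Period 2:
Births: 1194 × 0.232 = 277 ; 1074 × 0.197 = 212 — total 489
Group 2: 624 × 0.955 = 596
Group 3: 1194 × 0.959 = 1145
Group 4: 1074 × 0.948 = 1018
Group 5: 2011 × 0.969 = 1949
Net migration: Group 4 + 257 → 1275; Group 5 + 257 → 2206
End of period: [489, 596, 1145, 1275, 2206]
Period 3:
Births: 596 × 0.232 = 138 ; 1145 × 0.197 = 226 — total 364
Group 2: 489 × 0.955 = 467
Group 3: 596 × 0.959 = 572
Group 4: 1145 × 0.948 = 1085
Group 5: 1275 × 0.969 = 1235
Net migration: Group 4 + 257 → 1342; Group 5 + 257 → 1492
End of period: [364, 467, 572, 1342, 1492]
Scenario B total after 3 periods: 4237
Difference B − A = 4237 − 4089 = 148

148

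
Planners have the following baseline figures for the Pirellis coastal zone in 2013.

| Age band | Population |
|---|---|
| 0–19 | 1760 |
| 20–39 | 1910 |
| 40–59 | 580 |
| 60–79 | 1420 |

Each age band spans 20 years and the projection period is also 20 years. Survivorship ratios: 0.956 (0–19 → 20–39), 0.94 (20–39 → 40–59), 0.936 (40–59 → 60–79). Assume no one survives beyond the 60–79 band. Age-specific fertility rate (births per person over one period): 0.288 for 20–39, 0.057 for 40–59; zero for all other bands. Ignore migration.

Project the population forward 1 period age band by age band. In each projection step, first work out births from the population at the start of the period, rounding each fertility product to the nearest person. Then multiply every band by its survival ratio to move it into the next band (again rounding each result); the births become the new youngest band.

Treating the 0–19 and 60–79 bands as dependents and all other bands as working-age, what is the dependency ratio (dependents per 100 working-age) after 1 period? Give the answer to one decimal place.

Let group 1 be 0–19 through group 4 = 60–79.
After projecting period 1:
Births: 1910 × 0.288 = 550, 580 × 0.057 = 33 ⇒ total 583
Group 2: 1760 × 0.956 = 1683
Group 3: 1910 × 0.94 = 1795
Group 4: 580 × 0.936 = 543
Population now: 0–19=583, 20–39=1683, 40–59=1795, 60–79=543
Dependents (band 0–19 + band 60–79) = 583 + 543 = 1126; working-age = 3478; ratio = 1126/3478 × 100 = 32.4

32.4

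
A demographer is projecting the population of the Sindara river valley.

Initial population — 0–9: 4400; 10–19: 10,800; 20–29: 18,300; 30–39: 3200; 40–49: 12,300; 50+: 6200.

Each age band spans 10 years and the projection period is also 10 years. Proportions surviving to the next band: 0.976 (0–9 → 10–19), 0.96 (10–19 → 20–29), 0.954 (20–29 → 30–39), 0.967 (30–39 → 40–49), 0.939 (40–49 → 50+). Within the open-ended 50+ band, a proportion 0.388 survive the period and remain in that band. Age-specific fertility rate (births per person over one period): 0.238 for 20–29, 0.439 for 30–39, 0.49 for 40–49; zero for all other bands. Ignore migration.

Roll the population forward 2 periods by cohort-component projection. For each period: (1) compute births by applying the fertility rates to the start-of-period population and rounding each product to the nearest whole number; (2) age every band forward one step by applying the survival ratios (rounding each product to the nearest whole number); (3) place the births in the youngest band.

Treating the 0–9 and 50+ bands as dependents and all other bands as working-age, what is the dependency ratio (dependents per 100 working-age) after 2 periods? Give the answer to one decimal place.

Period 1:
Births: 18300 * 0.238 = 4355, 3200 * 0.439 = 1405, 12300 * 0.49 = 6027 → 11787
10–19: 4400 * 0.976 = 4294
20–29: 10800 * 0.96 = 10368
30–39: 18300 * 0.954 = 17458
40–49: 3200 * 0.967 = 3094
50+: 12300 * 0.939 + 6200 * 0.388 = 11550 + 2406 = 13956
Population now: 0–9=11787, 10–19=4294, 20–29=10368, 30–39=17458, 40–49=3094, 50+=13956
Period 2:
Births: 10368 * 0.238 = 2468, 17458 * 0.439 = 7664, 3094 * 0.49 = 1516 → 11648
10–19: 11787 * 0.976 = 11504
20–29: 4294 * 0.96 = 4122
30–39: 10368 * 0.954 = 9891
40–49: 17458 * 0.967 = 16882
50+: 3094 * 0.939 + 13956 * 0.388 = 2905 + 5415 = 8320
Population now: 0–9=11648, 10–19=11504, 20–29=4122, 30–39=9891, 40–49=16882, 50+=8320
Dependents (band 0–9 + band 50+) = 11648 + 8320 = 19968; working-age = 42399; ratio = 19968/42399 × 100 = 47.1

47.1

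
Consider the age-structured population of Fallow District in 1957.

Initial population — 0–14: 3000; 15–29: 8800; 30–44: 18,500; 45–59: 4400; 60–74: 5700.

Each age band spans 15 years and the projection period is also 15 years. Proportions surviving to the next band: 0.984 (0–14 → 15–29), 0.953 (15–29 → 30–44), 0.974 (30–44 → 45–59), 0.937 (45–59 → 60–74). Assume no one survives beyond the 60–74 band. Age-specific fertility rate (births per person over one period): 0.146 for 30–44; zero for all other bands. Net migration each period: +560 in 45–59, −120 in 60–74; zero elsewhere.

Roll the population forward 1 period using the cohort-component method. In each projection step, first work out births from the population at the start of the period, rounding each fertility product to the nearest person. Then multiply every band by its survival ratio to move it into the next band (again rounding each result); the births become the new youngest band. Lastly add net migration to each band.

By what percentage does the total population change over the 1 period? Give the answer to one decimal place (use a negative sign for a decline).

Period 1.
Births: 18500 * 0.146 = 2701
15–29: 3000 * 0.984 = 2952
30–44: 8800 * 0.953 = 8386
45–59: 18500 * 0.974 = 18019
60–74: 4400 * 0.937 = 4123
Net migration: 45–59 + 560 → 18579; 60–74 − 120 → 4003
→ [2701, 2952, 8386, 18579, 4003]
Total: 40400 → 36621; change = -3779; percentage change = -9.4%

-9.4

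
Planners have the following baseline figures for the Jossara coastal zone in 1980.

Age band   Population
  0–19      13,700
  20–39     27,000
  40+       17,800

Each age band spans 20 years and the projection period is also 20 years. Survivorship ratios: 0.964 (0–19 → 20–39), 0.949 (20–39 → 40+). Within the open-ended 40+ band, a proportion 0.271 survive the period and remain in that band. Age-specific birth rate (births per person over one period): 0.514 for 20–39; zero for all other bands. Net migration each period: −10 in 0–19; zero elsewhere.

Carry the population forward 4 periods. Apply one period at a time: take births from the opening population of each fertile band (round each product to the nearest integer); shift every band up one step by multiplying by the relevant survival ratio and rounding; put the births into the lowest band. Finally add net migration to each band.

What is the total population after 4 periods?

Numbering the bands 1..3 from youngest to oldest:
Period 1.
Births: 27000 × 0.514 = 13878
Band 2: 13700 × 0.964 = 13207
Band 3: 27000 × 0.949 + 17800 × 0.271 = 25623 + 4824 = 30447
Net migration: Band 1 − 10 → 13868
End of period: [13868, 13207, 30447]
Period 2.
Births: 13207 × 0.514 = 6788
Band 2: 13868 × 0.964 = 13369
Band 3: 13207 × 0.949 + 30447 × 0.271 = 12533 + 8251 = 20784
Net migration: Band 1 − 10 → 6778
End of period: [6778, 13369, 20784]
Period 3.
Births: 13369 × 0.514 = 6872
Band 2: 6778 × 0.964 = 6534
Band 3: 13369 × 0.949 + 20784 × 0.271 = 12687 + 5632 = 18319
Net migration: Band 1 − 10 → 6862
End of period: [6862, 6534, 18319]
Period 4.
Births: 6534 × 0.514 = 3358
Band 2: 6862 × 0.964 = 6615
Band 3: 6534 × 0.949 + 18319 × 0.271 = 6201 + 4964 = 11165
Net migration: Band 1 − 10 → 3348
End of period: [3348, 6615, 11165]
Total after period 4: 3348 + 6615 + 11165 = 21128

21128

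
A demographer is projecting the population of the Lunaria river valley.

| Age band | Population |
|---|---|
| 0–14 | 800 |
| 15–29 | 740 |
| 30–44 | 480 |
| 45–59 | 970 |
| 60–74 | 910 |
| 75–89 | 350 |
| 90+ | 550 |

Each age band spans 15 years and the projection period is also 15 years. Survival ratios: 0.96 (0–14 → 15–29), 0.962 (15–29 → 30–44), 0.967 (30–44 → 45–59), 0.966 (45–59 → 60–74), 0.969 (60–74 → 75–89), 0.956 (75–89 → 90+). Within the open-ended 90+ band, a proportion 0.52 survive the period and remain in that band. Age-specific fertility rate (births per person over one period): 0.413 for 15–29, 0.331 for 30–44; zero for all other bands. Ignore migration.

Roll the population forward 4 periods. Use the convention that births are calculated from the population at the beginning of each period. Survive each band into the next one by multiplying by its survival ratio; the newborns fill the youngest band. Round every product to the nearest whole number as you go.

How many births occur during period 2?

553

Numbering the groups 1..7 from youngest to oldest:
— Period 1 —
Births: 740 × 0.413 = 306, 480 × 0.331 = 159 → 465
Group 2: 800 × 0.96 = 768
Group 3: 740 × 0.962 = 712
Group 4: 480 × 0.967 = 464
Group 5: 970 × 0.966 = 937
Group 6: 910 × 0.969 = 882
Group 7: 350 × 0.956 + 550 × 0.52 = 335 + 286 = 621
End of period: [465, 768, 712, 464, 937, 882, 621]
— Period 2 —
Births: 768 × 0.413 = 317, 712 × 0.331 = 236 → 553
Group 2: 465 × 0.96 = 446
Group 3: 768 × 0.962 = 739
Group 4: 712 × 0.967 = 689
Group 5: 464 × 0.966 = 448
Group 6: 937 × 0.969 = 908
Group 7: 882 × 0.956 + 621 × 0.52 = 843 + 323 = 1166
End of period: [553, 446, 739, 689, 448, 908, 1166]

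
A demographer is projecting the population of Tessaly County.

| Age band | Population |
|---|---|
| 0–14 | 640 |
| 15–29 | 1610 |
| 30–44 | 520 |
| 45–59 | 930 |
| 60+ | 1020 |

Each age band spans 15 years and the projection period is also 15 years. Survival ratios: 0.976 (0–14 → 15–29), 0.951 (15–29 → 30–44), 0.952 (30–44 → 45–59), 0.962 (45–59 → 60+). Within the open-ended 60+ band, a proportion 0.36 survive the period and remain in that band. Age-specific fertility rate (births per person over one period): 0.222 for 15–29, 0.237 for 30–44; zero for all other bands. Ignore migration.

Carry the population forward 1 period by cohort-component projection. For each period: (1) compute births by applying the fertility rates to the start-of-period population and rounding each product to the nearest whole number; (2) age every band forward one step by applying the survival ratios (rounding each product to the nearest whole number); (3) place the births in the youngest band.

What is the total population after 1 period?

4393

— Period 1 —
Births: 1610 × 0.222 = 357  |  520 × 0.237 = 123 ⇒ total 480
15–29: 640 × 0.976 = 625
30–44: 1610 × 0.951 = 1531
45–59: 520 × 0.952 = 495
60+: 930 × 0.962 + 1020 × 0.36 = 895 + 367 = 1262
→ [480, 625, 1531, 495, 1262]
Total after period 1: 480 + 625 + 1531 + 495 + 1262 = 4393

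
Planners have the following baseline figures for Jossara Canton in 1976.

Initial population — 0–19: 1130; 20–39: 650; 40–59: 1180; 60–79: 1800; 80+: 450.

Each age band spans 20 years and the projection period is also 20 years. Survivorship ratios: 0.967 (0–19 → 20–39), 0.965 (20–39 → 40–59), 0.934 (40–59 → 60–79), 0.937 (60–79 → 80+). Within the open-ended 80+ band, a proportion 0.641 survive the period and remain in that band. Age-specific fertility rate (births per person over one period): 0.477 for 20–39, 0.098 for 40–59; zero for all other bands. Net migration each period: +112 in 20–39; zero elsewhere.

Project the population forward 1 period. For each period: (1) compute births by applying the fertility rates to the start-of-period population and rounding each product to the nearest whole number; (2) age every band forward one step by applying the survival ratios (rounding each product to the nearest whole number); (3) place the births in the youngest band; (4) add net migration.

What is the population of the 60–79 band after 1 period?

(Bands numbered youngest = 1 to oldest = 5.)
Period 1.
Births: 650 × 0.477 = 310 ; 1180 × 0.098 = 116 → 426
Band 2: 1130 × 0.967 = 1093
Band 3: 650 × 0.965 = 627
Band 4: 1180 × 0.934 = 1102
Band 5: 1800 × 0.937 + 450 × 0.641 = 1687 + 288 = 1975
Net migration: Band 2 + 112 → 1205
Giving 426 / 1205 / 627 / 1102 / 1975.

1102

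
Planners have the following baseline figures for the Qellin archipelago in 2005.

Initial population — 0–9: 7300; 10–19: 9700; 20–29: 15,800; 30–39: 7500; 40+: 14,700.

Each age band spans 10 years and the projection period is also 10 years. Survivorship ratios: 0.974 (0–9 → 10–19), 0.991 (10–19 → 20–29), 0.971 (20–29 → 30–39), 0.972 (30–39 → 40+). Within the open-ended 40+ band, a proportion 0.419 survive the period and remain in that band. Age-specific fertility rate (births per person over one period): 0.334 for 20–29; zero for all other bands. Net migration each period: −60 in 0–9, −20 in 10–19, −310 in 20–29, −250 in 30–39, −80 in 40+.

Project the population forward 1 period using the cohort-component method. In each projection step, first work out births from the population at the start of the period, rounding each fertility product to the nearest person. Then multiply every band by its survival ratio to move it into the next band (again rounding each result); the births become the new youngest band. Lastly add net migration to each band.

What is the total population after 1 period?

Numbering the groups 1..5 from youngest to oldest:
After projecting period 1:
Births: 15800 * 0.334 = 5277
Group 2: 7300 * 0.974 = 7110
Group 3: 9700 * 0.991 = 9613
Group 4: 15800 * 0.971 = 15342
Group 5: 7500 * 0.972 + 14700 * 0.419 = 7290 + 6159 = 13449
Net migration: Group 1 − 60 → 5217; Group 2 − 20 → 7090; Group 3 − 310 → 9303; Group 4 − 250 → 15092; Group 5 − 80 → 13369
Giving 5217 / 7090 / 9303 / 15092 / 13369.
Total after period 1: 5217 + 7090 + 9303 + 15092 + 13369 = 50071

50071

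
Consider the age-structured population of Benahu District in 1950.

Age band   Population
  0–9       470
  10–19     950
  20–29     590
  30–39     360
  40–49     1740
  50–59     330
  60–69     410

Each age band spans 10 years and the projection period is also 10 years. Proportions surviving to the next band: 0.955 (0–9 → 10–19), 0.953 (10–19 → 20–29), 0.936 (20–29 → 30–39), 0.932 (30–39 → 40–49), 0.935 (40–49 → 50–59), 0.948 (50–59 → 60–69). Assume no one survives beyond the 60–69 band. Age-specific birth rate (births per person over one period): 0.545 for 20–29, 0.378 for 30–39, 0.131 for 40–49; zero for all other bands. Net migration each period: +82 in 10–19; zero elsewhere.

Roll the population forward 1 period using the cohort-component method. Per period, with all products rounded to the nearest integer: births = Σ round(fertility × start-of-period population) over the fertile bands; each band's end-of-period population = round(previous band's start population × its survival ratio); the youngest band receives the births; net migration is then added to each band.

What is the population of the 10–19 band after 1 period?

531

[period 1]
Births: 590 * 0.545 = 322, 360 * 0.378 = 136, 1740 * 0.131 = 228 → total 686
10–19: 470 * 0.955 = 449
20–29: 950 * 0.953 = 905
30–39: 590 * 0.936 = 552
40–49: 360 * 0.932 = 336
50–59: 1740 * 0.935 = 1627
60–69: 330 * 0.948 = 313
Net migration: 10–19 + 82 → 531
→ [686, 531, 905, 552, 336, 1627, 313]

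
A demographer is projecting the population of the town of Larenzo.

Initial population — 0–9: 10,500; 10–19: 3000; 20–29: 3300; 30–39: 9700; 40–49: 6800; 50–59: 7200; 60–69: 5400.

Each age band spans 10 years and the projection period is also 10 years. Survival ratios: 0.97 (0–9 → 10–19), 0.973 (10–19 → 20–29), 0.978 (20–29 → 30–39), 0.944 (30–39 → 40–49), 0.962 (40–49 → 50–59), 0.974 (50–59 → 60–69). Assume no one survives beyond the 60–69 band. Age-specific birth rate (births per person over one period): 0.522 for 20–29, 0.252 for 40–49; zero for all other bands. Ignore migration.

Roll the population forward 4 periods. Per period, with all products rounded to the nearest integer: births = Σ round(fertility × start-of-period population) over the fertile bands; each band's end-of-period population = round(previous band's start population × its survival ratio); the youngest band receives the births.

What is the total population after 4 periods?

After projecting period 1:
Births: 3300 × 0.522 = 1723 ; 6800 × 0.252 = 1714 ⇒ total 3437
10–19: 10500 × 0.97 = 10185
20–29: 3000 × 0.973 = 2919
30–39: 3300 × 0.978 = 3227
40–49: 9700 × 0.944 = 9157
50–59: 6800 × 0.962 = 6542
60–69: 7200 × 0.974 = 7013
End of period: [3437, 10185, 2919, 3227, 9157, 6542, 7013]
After projecting period 2:
Births: 2919 × 0.522 = 1524 ; 9157 × 0.252 = 2308 ⇒ total 3832
10–19: 3437 × 0.97 = 3334
20–29: 10185 × 0.973 = 9910
30–39: 2919 × 0.978 = 2855
40–49: 3227 × 0.944 = 3046
50–59: 9157 × 0.962 = 8809
60–69: 6542 × 0.974 = 6372
End of period: [3832, 3334, 9910, 2855, 3046, 8809, 6372]
After projecting period 3:
Births: 9910 × 0.522 = 5173 ; 3046 × 0.252 = 768 ⇒ total 5941
10–19: 3832 × 0.97 = 3717
20–29: 3334 × 0.973 = 3244
30–39: 9910 × 0.978 = 9692
40–49: 2855 × 0.944 = 2695
50–59: 3046 × 0.962 = 2930
60–69: 8809 × 0.974 = 8580
End of period: [5941, 3717, 3244, 9692, 2695, 2930, 8580]
After projecting period 4:
Births: 3244 × 0.522 = 1693 ; 2695 × 0.252 = 679 ⇒ total 2372
10–19: 5941 × 0.97 = 5763
20–29: 3717 × 0.973 = 3617
30–39: 3244 × 0.978 = 3173
40–49: 9692 × 0.944 = 9149
50–59: 2695 × 0.962 = 2593
60–69: 2930 × 0.974 = 2854
End of period: [2372, 5763, 3617, 3173, 9149, 2593, 2854]
Total after period 4: 2372 + 5763 + 3617 + 3173 + 9149 + 2593 + 2854 = 29521

29521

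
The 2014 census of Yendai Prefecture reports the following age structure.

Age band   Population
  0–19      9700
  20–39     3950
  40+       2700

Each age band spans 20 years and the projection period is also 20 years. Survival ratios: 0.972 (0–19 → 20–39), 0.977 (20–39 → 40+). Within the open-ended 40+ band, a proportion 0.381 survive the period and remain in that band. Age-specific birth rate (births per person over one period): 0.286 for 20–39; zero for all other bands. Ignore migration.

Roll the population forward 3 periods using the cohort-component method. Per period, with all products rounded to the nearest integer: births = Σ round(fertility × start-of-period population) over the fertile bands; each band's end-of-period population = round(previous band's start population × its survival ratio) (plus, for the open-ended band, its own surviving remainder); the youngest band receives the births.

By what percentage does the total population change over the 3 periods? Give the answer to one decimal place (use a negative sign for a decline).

-49.7

After projecting period 1:
Births: 3950 × 0.286 = 1130
20–39: 9700 × 0.972 = 9428
40+: 3950 × 0.977 + 2700 × 0.381 = 3859 + 1029 = 4888
Giving 1130 / 9428 / 4888.
After projecting period 2:
Births: 9428 × 0.286 = 2696
20–39: 1130 × 0.972 = 1098
40+: 9428 × 0.977 + 4888 × 0.381 = 9211 + 1862 = 11073
Giving 2696 / 1098 / 11073.
After projecting period 3:
Births: 1098 × 0.286 = 314
20–39: 2696 × 0.972 = 2621
40+: 1098 × 0.977 + 11073 × 0.381 = 1073 + 4219 = 5292
Giving 314 / 2621 / 5292.
Total: 16350 → 8227; change = -8123; percentage change = -49.7%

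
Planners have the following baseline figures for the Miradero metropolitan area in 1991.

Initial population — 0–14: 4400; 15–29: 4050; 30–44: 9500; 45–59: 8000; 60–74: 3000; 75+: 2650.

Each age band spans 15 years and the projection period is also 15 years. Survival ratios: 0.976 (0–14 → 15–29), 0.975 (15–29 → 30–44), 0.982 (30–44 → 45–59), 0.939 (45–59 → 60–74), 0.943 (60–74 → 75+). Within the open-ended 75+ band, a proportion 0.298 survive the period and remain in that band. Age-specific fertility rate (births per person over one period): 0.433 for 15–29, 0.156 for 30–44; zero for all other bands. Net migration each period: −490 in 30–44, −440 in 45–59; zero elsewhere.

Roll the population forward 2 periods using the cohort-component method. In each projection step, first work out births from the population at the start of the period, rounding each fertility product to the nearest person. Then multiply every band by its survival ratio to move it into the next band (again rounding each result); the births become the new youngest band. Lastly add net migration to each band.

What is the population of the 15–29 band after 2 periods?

Numbering the bands 1..6 from youngest to oldest:
Period 1.
Births: 4050 × 0.433 = 1754 ; 9500 × 0.156 = 1482 → total 3236
Band 2: 4400 × 0.976 = 4294
Band 3: 4050 × 0.975 = 3949
Band 4: 9500 × 0.982 = 9329
Band 5: 8000 × 0.939 = 7512
Band 6: 3000 × 0.943 + 2650 × 0.298 = 2829 + 790 = 3619
Net migration: Band 3 − 490 → 3459; Band 4 − 440 → 8889
End of period: [3236, 4294, 3459, 8889, 7512, 3619]
Period 2.
Births: 4294 × 0.433 = 1859 ; 3459 × 0.156 = 540 → total 2399
Band 2: 3236 × 0.976 = 3158
Band 3: 4294 × 0.975 = 4187
Band 4: 3459 × 0.982 = 3397
Band 5: 8889 × 0.939 = 8347
Band 6: 7512 × 0.943 + 3619 × 0.298 = 7084 + 1078 = 8162
Net migration: Band 3 − 490 → 3697; Band 4 − 440 → 2957
End of period: [2399, 3158, 3697, 2957, 8347, 8162]

3158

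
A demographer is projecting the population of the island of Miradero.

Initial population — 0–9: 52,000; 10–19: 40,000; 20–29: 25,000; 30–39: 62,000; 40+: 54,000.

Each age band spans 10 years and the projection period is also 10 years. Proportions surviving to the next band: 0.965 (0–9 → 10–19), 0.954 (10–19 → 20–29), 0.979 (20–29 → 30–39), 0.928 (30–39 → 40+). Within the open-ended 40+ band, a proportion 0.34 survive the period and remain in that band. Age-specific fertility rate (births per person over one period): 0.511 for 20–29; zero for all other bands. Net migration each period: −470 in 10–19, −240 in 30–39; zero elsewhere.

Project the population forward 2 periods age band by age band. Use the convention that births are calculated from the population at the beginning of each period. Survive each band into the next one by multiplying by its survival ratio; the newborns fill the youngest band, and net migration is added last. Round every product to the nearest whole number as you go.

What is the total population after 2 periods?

164195

After projecting period 1:
Births: 25000 * 0.511 = 12775
10–19: 52000 * 0.965 = 50180
20–29: 40000 * 0.954 = 38160
30–39: 25000 * 0.979 = 24475
40+: 62000 * 0.928 + 54000 * 0.34 = 57536 + 18360 = 75896
Net migration: 10–19 − 470 → 49710; 30–39 − 240 → 24235
→ [12775, 49710, 38160, 24235, 75896]
After projecting period 2:
Births: 38160 * 0.511 = 19500
10–19: 12775 * 0.965 = 12328
20–29: 49710 * 0.954 = 47423
30–39: 38160 * 0.979 = 37359
40+: 24235 * 0.928 + 75896 * 0.34 = 22490 + 25805 = 48295
Net migration: 10–19 − 470 → 11858; 30–39 − 240 → 37119
→ [19500, 11858, 47423, 37119, 48295]
Total after period 2: 19500 + 11858 + 47423 + 37119 + 48295 = 164195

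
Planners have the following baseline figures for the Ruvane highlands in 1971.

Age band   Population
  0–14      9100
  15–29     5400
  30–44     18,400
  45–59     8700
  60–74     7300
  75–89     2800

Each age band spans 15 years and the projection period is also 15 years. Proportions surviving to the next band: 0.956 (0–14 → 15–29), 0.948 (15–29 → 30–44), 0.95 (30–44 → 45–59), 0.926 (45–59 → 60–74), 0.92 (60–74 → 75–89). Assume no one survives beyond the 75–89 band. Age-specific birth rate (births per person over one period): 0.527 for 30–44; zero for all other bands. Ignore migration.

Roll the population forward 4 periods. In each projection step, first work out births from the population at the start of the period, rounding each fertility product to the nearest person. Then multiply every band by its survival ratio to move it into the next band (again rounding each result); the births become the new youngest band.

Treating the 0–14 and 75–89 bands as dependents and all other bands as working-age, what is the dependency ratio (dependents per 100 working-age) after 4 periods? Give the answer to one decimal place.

39.5

Let band 1 be 0–14 through band 6 = 75–89.
After projecting period 1:
Births: 18400 × 0.527 = 9697
Band 2: 9100 × 0.956 = 8700
Band 3: 5400 × 0.948 = 5119
Band 4: 18400 × 0.95 = 17480
Band 5: 8700 × 0.926 = 8056
Band 6: 7300 × 0.92 = 6716
→ [9697, 8700, 5119, 17480, 8056, 6716]
After projecting period 2:
Births: 5119 × 0.527 = 2698
Band 2: 9697 × 0.956 = 9270
Band 3: 8700 × 0.948 = 8248
Band 4: 5119 × 0.95 = 4863
Band 5: 17480 × 0.926 = 16186
Band 6: 8056 × 0.92 = 7412
→ [2698, 9270, 8248, 4863, 16186, 7412]
After projecting period 3:
Births: 8248 × 0.527 = 4347
Band 2: 2698 × 0.956 = 2579
Band 3: 9270 × 0.948 = 8788
Band 4: 8248 × 0.95 = 7836
Band 5: 4863 × 0.926 = 4503
Band 6: 16186 × 0.92 = 14891
→ [4347, 2579, 8788, 7836, 4503, 14891]
After projecting period 4:
Births: 8788 × 0.527 = 4631
Band 2: 4347 × 0.956 = 4156
Band 3: 2579 × 0.948 = 2445
Band 4: 8788 × 0.95 = 8349
Band 5: 7836 × 0.926 = 7256
Band 6: 4503 × 0.92 = 4143
→ [4631, 4156, 2445, 8349, 7256, 4143]
Dependents (band 0–14 + band 75–89) = 4631 + 4143 = 8774; working-age = 22206; ratio = 8774/22206 × 100 = 39.5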